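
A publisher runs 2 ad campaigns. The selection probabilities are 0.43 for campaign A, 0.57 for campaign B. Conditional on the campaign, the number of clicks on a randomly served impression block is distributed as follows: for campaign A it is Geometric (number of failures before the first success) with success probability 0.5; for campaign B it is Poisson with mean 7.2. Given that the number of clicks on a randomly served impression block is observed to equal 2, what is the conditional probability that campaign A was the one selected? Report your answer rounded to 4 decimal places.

Likelihoods P(X=2 | ·): A: 0.125; B: 0.0193515.
Posterior ∝ prior × likelihood. Numerator for A: 0.43·0.125 = 0.05375.
Normalizing constant: 0.43·0.125 + 0.57·0.0193515 = 0.0647804.
P(A | observation) = 0.05375 / 0.0647804 = 0.829727.

0.8297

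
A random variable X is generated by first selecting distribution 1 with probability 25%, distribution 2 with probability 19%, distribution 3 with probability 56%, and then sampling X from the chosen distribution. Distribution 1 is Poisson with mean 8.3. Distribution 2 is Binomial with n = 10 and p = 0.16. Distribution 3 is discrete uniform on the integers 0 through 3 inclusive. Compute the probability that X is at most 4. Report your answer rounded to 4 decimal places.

Conditional on each component, P(X ≤ 4): 1: 0.0836969; 2: 0.98699; 3: 1.
By total probability, P(X ≤ 4) = 0.25·0.0836969 + 0.19·0.98699 + 0.56·1 = 0.768452.

0.7685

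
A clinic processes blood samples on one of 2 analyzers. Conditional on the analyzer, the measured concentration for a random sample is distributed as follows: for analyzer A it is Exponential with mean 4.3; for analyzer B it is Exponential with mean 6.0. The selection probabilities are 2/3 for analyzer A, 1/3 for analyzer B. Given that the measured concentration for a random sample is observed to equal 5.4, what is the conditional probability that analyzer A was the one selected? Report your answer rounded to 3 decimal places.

Likelihoods f(5.4 | ·): A: 0.0662428; B: 0.0677616.
Posterior ∝ prior × likelihood. Numerator for A: 0.666667·0.0662428 = 0.0441618.
Normalizing constant: 0.666667·0.0662428 + 0.333333·0.0677616 = 0.066749.
P(A | observation) = 0.0441618 / 0.066749 = 0.66161.

0.662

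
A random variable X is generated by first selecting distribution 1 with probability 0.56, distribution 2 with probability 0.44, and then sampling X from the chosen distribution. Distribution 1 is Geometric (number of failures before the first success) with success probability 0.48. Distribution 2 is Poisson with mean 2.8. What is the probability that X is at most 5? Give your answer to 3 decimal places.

Conditional on each component, P(X ≤ 5): 1: 0.980229; 2: 0.93489.
By total probability, P(X ≤ 5) = 0.56·0.980229 + 0.44·0.93489 = 0.96028.

0.960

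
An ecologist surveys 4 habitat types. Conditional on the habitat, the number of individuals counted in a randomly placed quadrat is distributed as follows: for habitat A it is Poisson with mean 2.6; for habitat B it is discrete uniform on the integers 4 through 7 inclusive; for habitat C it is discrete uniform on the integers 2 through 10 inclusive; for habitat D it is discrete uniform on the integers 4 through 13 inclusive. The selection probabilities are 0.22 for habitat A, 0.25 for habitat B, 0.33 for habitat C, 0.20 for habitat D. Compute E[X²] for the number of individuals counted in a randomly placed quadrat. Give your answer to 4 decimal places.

40.1142

For each component E[X²] = Var + (mean)², giving A: 9.36; B: 31.5; C: 42.6667; D: 80.5.
Overall E[X²] = 0.22·9.36 + 0.25·31.5 + 0.33·42.6667 + 0.2·80.5 = 40.1142.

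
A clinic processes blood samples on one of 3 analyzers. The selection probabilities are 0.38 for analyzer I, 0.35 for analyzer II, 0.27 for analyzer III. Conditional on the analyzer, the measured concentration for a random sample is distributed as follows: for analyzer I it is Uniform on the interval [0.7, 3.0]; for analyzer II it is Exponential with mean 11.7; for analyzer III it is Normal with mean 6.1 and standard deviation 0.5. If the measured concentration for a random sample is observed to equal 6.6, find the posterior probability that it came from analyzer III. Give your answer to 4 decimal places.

Likelihoods f(6.6 | ·): I: 0; II: 0.0486214; III: 0.483941.
Posterior ∝ prior × likelihood. Numerator for III: 0.27·0.483941 = 0.130664.
Normalizing constant: 0.38·0 + 0.35·0.0486214 + 0.27·0.483941 = 0.147682.
P(III | observation) = 0.130664 / 0.147682 = 0.884769.

0.8848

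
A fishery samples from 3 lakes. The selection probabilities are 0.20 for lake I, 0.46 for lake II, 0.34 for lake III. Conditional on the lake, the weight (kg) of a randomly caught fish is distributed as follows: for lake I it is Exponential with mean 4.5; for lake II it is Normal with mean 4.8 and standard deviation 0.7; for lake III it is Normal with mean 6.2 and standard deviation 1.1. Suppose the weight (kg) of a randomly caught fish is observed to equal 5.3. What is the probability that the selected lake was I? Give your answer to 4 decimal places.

Likelihoods f(5.3 | ·): I: 0.0684361; II: 0.441593; III: 0.25951.
Posterior ∝ prior × likelihood. Numerator for I: 0.2·0.0684361 = 0.0136872.
Normalizing constant: 0.2·0.0684361 + 0.46·0.441593 + 0.34·0.25951 = 0.305054.
P(I | observation) = 0.0136872 / 0.305054 = 0.0448682.

0.0449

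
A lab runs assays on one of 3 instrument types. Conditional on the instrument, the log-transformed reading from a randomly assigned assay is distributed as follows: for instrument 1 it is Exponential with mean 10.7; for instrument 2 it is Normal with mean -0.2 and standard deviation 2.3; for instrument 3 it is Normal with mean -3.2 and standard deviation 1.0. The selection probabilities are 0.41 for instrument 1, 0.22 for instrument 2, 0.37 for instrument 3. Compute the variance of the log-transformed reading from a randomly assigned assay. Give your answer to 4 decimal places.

Per component, 1: μ=10.7, E[X²]=228.98; 2: μ=-0.2, E[X²]=5.33; 3: μ=-3.2, E[X²]=11.24.
E[X] = 0.41·10.7 + 0.22·-0.2 + 0.37·-3.2 = 3.159.
E[X²] = 0.41·228.98 + 0.22·5.33 + 0.37·11.24 = 99.2132.
Var(X) = E[X²] − (E[X])² = 99.2132 − 9.97928 = 89.2339.

89.2339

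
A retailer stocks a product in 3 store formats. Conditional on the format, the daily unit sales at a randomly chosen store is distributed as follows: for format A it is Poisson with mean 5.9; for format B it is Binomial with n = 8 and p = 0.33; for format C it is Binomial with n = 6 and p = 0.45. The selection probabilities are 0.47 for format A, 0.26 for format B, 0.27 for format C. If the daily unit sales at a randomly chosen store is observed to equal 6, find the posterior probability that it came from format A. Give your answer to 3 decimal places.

0.921

Likelihoods P(X=6 | ·): A: 0.160488; B: 0.0162327; C: 0.00830377.
Posterior ∝ prior × likelihood. Numerator for A: 0.47·0.160488 = 0.0754293.
Normalizing constant: 0.47·0.160488 + 0.26·0.0162327 + 0.27·0.00830377 = 0.0818918.
P(A | observation) = 0.0754293 / 0.0818918 = 0.921085.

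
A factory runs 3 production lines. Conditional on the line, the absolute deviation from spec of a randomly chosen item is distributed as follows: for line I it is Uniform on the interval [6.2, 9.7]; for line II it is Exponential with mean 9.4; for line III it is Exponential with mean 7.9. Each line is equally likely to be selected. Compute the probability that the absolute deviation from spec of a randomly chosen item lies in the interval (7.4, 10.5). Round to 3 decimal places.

0.304

Conditional on each line, P(7.4 < X < 10.5): I: 0.657143; II: 0.127849; III: 0.127204.
By total probability, P(7.4 < X < 10.5) = 0.333333·0.657143 + 0.333333·0.127849 + 0.333333·0.127204 = 0.304065.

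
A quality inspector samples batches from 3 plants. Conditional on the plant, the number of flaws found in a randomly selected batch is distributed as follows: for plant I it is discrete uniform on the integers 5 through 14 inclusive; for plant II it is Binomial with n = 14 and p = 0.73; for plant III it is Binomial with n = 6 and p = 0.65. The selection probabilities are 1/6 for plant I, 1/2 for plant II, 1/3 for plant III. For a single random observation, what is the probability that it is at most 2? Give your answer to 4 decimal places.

Conditional on each plant, P(X ≤ 2): I: 0; II: 7.70379e-06; III: 0.117424.
By total probability, P(X ≤ 2) = 0.166667·0 + 0.5·7.70379e-06 + 0.333333·0.117424 = 0.0391452.

0.0391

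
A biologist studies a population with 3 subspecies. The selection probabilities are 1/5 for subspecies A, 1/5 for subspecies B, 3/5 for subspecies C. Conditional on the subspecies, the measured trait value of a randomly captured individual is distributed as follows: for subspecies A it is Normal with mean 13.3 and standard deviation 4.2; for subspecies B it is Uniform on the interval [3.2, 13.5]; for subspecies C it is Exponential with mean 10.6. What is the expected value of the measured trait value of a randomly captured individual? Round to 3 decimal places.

10.690

Component means — A: 13.3; B: 8.35; C: 10.6.
E[X] = 0.2·13.3 + 0.2·8.35 + 0.6·10.6 = 10.69.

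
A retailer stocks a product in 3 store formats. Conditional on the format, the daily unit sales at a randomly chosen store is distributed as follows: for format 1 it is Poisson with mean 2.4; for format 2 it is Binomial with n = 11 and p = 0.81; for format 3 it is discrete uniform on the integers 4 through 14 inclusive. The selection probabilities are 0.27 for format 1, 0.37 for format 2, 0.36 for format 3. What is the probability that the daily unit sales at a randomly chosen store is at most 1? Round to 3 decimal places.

Conditional on each format, P(X ≤ 1): 1: 0.308441; 2: 5.57927e-07; 3: 0.
By total probability, P(X ≤ 1) = 0.27·0.308441 + 0.37·5.57927e-07 + 0.36·0 = 0.0832793.

0.083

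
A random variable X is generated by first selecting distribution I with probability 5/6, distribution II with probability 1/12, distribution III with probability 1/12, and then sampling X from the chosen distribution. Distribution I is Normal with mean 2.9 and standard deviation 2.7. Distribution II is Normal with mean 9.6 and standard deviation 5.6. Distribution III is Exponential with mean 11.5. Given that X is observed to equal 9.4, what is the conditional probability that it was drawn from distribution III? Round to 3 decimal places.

0.201

Likelihoods f(9.4 | ·): I: 0.0081479; II: 0.0711943; III: 0.0383984.
Posterior ∝ prior × likelihood. Numerator for III: 0.0833333·0.0383984 = 0.00319987.
Normalizing constant: 0.833333·0.0081479 + 0.0833333·0.0711943 + 0.0833333·0.0383984 = 0.0159226.
P(III | observation) = 0.00319987 / 0.0159226 = 0.200964.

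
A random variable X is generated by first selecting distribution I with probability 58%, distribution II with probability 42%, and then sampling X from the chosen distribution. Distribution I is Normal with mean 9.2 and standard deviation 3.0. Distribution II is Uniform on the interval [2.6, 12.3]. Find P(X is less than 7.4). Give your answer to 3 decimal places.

0.367

Conditional on each component, P(X < 7.4): I: 0.274253; II: 0.494845.
By total probability, P(X < 7.4) = 0.58·0.274253 + 0.42·0.494845 = 0.366902.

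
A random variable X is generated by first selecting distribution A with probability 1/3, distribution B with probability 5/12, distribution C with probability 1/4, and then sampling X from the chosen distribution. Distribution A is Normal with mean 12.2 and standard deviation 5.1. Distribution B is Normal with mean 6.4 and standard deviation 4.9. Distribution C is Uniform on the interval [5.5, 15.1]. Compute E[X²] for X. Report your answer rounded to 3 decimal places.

For each component E[X²] = Var + (mean)², giving A: 174.85; B: 64.97; C: 113.77.
Overall E[X²] = 0.333333·174.85 + 0.416667·64.97 + 0.25·113.77 = 113.797.

113.797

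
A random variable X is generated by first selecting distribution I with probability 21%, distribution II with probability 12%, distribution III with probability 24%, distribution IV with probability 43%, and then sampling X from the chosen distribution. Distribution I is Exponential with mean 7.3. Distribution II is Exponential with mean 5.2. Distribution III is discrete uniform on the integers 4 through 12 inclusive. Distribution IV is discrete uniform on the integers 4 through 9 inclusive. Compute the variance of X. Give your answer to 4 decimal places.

Per component, I: μ=7.3, E[X²]=106.58; II: μ=5.2, E[X²]=54.08; III: μ=8, E[X²]=70.6667; IV: μ=6.5, E[X²]=45.1667.
E[X] = 0.21·7.3 + 0.12·5.2 + 0.24·8 + 0.43·6.5 = 6.872.
E[X²] = 0.21·106.58 + 0.12·54.08 + 0.24·70.6667 + 0.43·45.1667 = 65.2531.
Var(X) = E[X²] − (E[X])² = 65.2531 − 47.2244 = 18.0287.

18.0287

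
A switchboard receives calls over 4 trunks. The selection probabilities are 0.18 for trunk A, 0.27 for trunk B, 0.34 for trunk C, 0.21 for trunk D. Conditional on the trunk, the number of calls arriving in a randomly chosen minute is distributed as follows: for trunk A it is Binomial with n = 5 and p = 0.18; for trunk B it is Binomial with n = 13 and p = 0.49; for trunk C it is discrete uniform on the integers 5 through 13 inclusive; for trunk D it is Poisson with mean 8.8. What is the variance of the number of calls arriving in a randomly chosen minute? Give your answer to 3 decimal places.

13.926

Per component, A: μ=0.9, E[X²]=1.548; B: μ=6.37, E[X²]=43.8256; C: μ=9, E[X²]=87.6667; D: μ=8.8, E[X²]=86.24.
E[X] = 0.18·0.9 + 0.27·6.37 + 0.34·9 + 0.21·8.8 = 6.7899.
E[X²] = 0.18·1.548 + 0.27·43.8256 + 0.34·87.6667 + 0.21·86.24 = 60.0286.
Var(X) = E[X²] − (E[X])² = 60.0286 − 46.1027 = 13.9259.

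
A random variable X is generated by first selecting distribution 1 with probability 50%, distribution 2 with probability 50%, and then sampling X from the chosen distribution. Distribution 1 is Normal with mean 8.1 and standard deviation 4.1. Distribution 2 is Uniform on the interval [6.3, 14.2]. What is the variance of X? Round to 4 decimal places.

12.1610

Per component, 1: μ=8.1, E[X²]=82.42; 2: μ=10.25, E[X²]=110.263.
E[X] = 0.5·8.1 + 0.5·10.25 = 9.175.
E[X²] = 0.5·82.42 + 0.5·110.263 = 96.3417.
Var(X) = E[X²] − (E[X])² = 96.3417 − 84.1806 = 12.161.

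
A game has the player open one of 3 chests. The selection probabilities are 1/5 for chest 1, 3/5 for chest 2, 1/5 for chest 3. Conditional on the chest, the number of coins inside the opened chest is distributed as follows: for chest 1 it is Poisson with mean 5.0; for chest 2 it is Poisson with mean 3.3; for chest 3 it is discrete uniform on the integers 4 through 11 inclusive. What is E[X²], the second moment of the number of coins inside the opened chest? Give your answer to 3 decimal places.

26.814

For each component E[X²] = Var + (mean)², giving 1: 30; 2: 14.19; 3: 61.5.
Overall E[X²] = 0.2·30 + 0.6·14.19 + 0.2·61.5 = 26.814.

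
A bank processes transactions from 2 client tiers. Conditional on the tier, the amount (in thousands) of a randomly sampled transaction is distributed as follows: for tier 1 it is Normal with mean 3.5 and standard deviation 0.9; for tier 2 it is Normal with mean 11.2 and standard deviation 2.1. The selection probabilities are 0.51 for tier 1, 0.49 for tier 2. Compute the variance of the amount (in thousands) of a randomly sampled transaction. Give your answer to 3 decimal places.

17.391

Per component, 1: μ=3.5, E[X²]=13.06; 2: μ=11.2, E[X²]=129.85.
E[X] = 0.51·3.5 + 0.49·11.2 = 7.273.
E[X²] = 0.51·13.06 + 0.49·129.85 = 70.2871.
Var(X) = E[X²] − (E[X])² = 70.2871 − 52.8965 = 17.3906.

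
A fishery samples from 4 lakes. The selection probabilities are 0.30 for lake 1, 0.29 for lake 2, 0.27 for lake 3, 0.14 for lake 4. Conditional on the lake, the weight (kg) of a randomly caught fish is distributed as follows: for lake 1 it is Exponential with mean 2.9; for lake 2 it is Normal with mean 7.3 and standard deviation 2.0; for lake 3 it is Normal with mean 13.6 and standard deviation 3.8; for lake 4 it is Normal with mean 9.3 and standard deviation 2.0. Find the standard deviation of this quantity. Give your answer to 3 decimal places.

4.979

Per component, 1: μ=2.9, E[X²]=16.82; 2: μ=7.3, E[X²]=57.29; 3: μ=13.6, E[X²]=199.4; 4: μ=9.3, E[X²]=90.49.
E[X] = 0.3·2.9 + 0.29·7.3 + 0.27·13.6 + 0.14·9.3 = 7.961.
E[X²] = 0.3·16.82 + 0.29·57.29 + 0.27·199.4 + 0.14·90.49 = 88.1667.
Var(X) = E[X²] − (E[X])² = 88.1667 − 63.3775 = 24.7892.
SD(X) = √24.7892 = 4.97887.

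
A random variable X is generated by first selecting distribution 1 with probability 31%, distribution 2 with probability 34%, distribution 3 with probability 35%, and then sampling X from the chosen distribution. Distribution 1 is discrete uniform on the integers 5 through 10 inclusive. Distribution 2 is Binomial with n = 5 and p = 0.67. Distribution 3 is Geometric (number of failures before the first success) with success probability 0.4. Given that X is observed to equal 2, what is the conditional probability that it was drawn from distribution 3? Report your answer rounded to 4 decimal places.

Likelihoods P(X=2 | ·): 1: 0; 2: 0.161321; 3: 0.144.
Posterior ∝ prior × likelihood. Numerator for 3: 0.35·0.144 = 0.0504.
Normalizing constant: 0.31·0 + 0.34·0.161321 + 0.35·0.144 = 0.105249.
P(3 | observation) = 0.0504 / 0.105249 = 0.478863.

0.4789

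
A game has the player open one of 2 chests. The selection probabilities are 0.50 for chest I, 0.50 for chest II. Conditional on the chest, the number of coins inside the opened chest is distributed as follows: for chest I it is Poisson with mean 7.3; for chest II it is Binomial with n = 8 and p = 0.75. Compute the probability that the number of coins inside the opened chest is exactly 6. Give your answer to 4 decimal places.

0.2267

Conditional on each chest, P(X = 6): I: 0.141989; II: 0.311462.
By total probability, P(X = 6) = 0.5·0.141989 + 0.5·0.311462 = 0.226726.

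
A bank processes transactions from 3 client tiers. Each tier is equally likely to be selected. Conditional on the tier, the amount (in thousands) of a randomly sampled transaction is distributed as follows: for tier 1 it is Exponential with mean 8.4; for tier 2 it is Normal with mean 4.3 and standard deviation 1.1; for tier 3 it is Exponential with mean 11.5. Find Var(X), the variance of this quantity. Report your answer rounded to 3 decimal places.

Per component, 1: μ=8.4, E[X²]=141.12; 2: μ=4.3, E[X²]=19.7; 3: μ=11.5, E[X²]=264.5.
E[X] = 0.333333·8.4 + 0.333333·4.3 + 0.333333·11.5 = 8.06667.
E[X²] = 0.333333·141.12 + 0.333333·19.7 + 0.333333·264.5 = 141.773.
Var(X) = E[X²] − (E[X])² = 141.773 − 65.0711 = 76.7022.

76.702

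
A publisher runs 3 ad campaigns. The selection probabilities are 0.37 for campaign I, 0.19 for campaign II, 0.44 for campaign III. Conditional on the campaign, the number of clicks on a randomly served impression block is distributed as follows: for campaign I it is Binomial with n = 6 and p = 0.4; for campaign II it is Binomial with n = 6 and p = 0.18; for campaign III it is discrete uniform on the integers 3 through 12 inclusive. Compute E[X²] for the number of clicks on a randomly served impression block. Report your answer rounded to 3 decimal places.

31.434

For each component E[X²] = Var + (mean)², giving I: 7.2; II: 2.052; III: 64.5.
Overall E[X²] = 0.37·7.2 + 0.19·2.052 + 0.44·64.5 = 31.4339.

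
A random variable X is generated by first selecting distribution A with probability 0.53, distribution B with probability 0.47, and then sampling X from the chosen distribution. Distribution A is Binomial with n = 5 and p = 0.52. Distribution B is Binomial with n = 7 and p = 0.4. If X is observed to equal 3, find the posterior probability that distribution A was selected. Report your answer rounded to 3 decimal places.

Likelihoods P(X=3 | ·): A: 0.323961; B: 0.290304.
Posterior ∝ prior × likelihood. Numerator for A: 0.53·0.323961 = 0.171699.
Normalizing constant: 0.53·0.323961 + 0.47·0.290304 = 0.308142.
P(A | observation) = 0.171699 / 0.308142 = 0.557208.

0.557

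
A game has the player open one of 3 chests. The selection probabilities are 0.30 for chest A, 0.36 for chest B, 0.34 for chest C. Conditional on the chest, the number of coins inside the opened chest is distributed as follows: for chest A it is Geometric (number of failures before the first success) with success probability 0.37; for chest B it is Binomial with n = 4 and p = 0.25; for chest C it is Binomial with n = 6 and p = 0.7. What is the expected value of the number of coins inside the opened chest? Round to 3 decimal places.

Component means — A: 1.7027; B: 1; C: 4.2.
E[X] = 0.3·1.7027 + 0.36·1 + 0.34·4.2 = 2.29881.

2.299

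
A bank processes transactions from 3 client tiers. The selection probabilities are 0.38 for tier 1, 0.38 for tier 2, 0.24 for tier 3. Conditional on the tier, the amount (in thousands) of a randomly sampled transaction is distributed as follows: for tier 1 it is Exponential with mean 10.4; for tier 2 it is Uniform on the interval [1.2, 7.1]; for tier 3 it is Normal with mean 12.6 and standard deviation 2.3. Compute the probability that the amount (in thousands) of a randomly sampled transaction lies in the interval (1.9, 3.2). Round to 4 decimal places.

Conditional on each tier, P(1.9 < X < 3.2): 1: 0.097883; 2: 0.220339; 3: 2.02112e-05.
By total probability, P(1.9 < X < 3.2) = 0.38·0.097883 + 0.38·0.220339 + 0.24·2.02112e-05 = 0.120929.

0.1209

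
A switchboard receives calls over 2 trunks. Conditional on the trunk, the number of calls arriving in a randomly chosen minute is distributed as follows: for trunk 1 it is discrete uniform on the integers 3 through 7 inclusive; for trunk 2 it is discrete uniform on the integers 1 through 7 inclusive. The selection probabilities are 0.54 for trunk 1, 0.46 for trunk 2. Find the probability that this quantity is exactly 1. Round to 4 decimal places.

0.0657

Conditional on each trunk, P(X = 1): 1: 0; 2: 0.142857.
By total probability, P(X = 1) = 0.54·0 + 0.46·0.142857 = 0.0657143.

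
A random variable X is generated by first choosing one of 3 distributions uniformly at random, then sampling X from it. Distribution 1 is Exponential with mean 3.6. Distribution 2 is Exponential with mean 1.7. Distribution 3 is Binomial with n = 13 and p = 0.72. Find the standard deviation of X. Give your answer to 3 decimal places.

Per component, 1: μ=3.6, E[X²]=25.92; 2: μ=1.7, E[X²]=5.78; 3: μ=9.36, E[X²]=90.2304.
E[X] = 0.333333·3.6 + 0.333333·1.7 + 0.333333·9.36 = 4.88667.
E[X²] = 0.333333·25.92 + 0.333333·5.78 + 0.333333·90.2304 = 40.6435.
Var(X) = E[X²] − (E[X])² = 40.6435 − 23.8795 = 16.764.
SD(X) = √16.764 = 4.09438.

4.094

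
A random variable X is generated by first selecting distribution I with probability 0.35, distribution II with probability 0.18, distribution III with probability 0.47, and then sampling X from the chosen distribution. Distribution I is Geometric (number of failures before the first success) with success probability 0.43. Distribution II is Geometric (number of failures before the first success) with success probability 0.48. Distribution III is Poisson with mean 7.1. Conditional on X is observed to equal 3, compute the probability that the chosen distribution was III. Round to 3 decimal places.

Likelihoods P(X=3 | ·): I: 0.079633; II: 0.0674918; III: 0.049219.
Posterior ∝ prior × likelihood. Numerator for III: 0.47·0.049219 = 0.0231329.
Normalizing constant: 0.35·0.079633 + 0.18·0.0674918 + 0.47·0.049219 = 0.063153.
P(III | observation) = 0.0231329 / 0.063153 = 0.3663.

0.366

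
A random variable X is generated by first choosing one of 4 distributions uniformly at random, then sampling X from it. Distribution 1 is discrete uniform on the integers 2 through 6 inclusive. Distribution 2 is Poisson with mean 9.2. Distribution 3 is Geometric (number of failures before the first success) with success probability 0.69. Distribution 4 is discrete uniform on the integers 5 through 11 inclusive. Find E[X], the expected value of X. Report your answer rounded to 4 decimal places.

Component means — 1: 4; 2: 9.2; 3: 0.449275; 4: 8.
E[X] = 0.25·4 + 0.25·9.2 + 0.25·0.449275 + 0.25·8 = 5.41232.

5.4123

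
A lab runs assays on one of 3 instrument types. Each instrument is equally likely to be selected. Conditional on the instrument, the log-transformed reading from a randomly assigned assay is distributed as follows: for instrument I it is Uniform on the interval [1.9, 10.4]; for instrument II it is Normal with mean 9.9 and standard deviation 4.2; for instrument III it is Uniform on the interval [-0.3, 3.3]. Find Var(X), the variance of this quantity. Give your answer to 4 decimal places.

20.0519

Per component, I: μ=6.15, E[X²]=43.8433; II: μ=9.9, E[X²]=115.65; III: μ=1.5, E[X²]=3.33.
E[X] = 0.333333·6.15 + 0.333333·9.9 + 0.333333·1.5 = 5.85.
E[X²] = 0.333333·43.8433 + 0.333333·115.65 + 0.333333·3.33 = 54.2744.
Var(X) = E[X²] − (E[X])² = 54.2744 − 34.2225 = 20.0519.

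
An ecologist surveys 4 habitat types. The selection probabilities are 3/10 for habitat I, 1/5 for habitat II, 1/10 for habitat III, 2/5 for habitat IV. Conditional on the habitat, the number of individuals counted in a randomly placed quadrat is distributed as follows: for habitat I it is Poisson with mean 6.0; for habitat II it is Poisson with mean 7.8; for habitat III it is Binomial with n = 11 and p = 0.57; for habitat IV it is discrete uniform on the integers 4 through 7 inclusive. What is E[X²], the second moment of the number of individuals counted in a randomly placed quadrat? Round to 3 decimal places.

For each component E[X²] = Var + (mean)², giving I: 42; II: 68.64; III: 42.009; IV: 31.5.
Overall E[X²] = 0.3·42 + 0.2·68.64 + 0.1·42.009 + 0.4·31.5 = 43.1289.

43.129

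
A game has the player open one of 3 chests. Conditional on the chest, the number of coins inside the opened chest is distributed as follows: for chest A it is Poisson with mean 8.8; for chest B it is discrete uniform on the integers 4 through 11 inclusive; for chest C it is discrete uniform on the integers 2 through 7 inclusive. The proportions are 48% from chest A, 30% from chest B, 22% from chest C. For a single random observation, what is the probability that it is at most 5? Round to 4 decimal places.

0.2833

Conditional on each chest, P(X ≤ 5): A: 0.128387; B: 0.25; C: 0.666667.
By total probability, P(X ≤ 5) = 0.48·0.128387 + 0.3·0.25 + 0.22·0.666667 = 0.283292.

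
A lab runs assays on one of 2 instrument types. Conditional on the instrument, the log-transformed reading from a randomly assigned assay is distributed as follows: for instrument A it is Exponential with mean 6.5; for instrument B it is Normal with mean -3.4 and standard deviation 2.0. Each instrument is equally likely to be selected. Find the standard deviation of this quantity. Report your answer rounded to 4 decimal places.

Per component, A: μ=6.5, E[X²]=84.5; B: μ=-3.4, E[X²]=15.56.
E[X] = 0.5·6.5 + 0.5·-3.4 = 1.55.
E[X²] = 0.5·84.5 + 0.5·15.56 = 50.03.
Var(X) = E[X²] − (E[X])² = 50.03 − 2.4025 = 47.6275.
SD(X) = √47.6275 = 6.90127.

6.9013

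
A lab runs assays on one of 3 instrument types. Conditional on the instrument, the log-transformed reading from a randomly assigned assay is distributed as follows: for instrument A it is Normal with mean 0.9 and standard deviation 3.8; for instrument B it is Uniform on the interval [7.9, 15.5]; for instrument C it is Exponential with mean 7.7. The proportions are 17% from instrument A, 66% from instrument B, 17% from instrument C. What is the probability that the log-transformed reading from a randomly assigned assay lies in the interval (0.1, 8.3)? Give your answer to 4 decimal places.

Conditional on each instrument, P(0.1 < X < 8.3): A: 0.557626; B: 0.0526316; C: 0.646795.
By total probability, P(0.1 < X < 8.3) = 0.17·0.557626 + 0.66·0.0526316 + 0.17·0.646795 = 0.239488.

0.2395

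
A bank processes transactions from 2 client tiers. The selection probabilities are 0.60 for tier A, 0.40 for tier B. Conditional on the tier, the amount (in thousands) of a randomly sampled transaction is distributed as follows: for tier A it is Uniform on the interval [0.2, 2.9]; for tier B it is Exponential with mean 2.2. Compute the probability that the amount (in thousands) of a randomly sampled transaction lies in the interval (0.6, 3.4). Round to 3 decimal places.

Conditional on each tier, P(0.6 < X < 3.4): A: 0.851852; B: 0.548085.
By total probability, P(0.6 < X < 3.4) = 0.6·0.851852 + 0.4·0.548085 = 0.730345.

0.730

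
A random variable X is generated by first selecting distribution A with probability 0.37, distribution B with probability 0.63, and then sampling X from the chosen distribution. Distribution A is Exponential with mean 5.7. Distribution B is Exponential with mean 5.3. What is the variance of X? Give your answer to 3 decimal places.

29.755

Per component, A: μ=5.7, E[X²]=64.98; B: μ=5.3, E[X²]=56.18.
E[X] = 0.37·5.7 + 0.63·5.3 = 5.448.
E[X²] = 0.37·64.98 + 0.63·56.18 = 59.436.
Var(X) = E[X²] − (E[X])² = 59.436 − 29.6807 = 29.7553.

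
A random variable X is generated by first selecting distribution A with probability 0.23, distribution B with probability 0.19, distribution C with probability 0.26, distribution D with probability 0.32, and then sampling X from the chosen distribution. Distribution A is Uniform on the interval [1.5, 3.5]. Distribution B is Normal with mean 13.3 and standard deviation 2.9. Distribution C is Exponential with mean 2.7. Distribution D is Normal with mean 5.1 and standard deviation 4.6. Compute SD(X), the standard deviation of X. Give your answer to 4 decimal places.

Per component, A: μ=2.5, E[X²]=6.58333; B: μ=13.3, E[X²]=185.3; C: μ=2.7, E[X²]=14.58; D: μ=5.1, E[X²]=47.17.
E[X] = 0.23·2.5 + 0.19·13.3 + 0.26·2.7 + 0.32·5.1 = 5.436.
E[X²] = 0.23·6.58333 + 0.19·185.3 + 0.26·14.58 + 0.32·47.17 = 55.6064.
Var(X) = E[X²] − (E[X])² = 55.6064 − 29.5501 = 26.0563.
SD(X) = √26.0563 = 5.10453.

5.1045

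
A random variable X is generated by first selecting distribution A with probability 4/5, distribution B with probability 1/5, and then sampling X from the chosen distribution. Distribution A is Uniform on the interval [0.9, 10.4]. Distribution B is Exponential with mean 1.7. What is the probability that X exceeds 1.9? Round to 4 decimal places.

Conditional on each component, P(X > 1.9): A: 0.894737; B: 0.327048.
By total probability, P(X > 1.9) = 0.8·0.894737 + 0.2·0.327048 = 0.781199.

0.7812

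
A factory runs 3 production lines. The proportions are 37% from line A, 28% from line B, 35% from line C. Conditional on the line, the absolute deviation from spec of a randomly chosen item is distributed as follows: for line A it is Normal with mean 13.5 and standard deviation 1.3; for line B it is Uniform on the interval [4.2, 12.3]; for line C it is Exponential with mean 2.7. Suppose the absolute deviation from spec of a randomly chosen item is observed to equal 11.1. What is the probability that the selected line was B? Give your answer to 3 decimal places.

Likelihoods f(11.1 | ·): A: 0.05583; B: 0.123457; C: 0.00607021.
Posterior ∝ prior × likelihood. Numerator for B: 0.28·0.123457 = 0.0345679.
Normalizing constant: 0.37·0.05583 + 0.28·0.123457 + 0.35·0.00607021 = 0.0573496.
P(B | observation) = 0.0345679 / 0.0573496 = 0.602758.

0.603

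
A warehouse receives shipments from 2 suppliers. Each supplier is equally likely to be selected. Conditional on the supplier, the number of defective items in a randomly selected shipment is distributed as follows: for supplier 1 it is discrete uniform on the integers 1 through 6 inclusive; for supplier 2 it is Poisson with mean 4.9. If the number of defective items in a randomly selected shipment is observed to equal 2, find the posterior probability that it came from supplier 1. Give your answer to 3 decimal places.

Likelihoods P(X=2 | ·): 1: 0.166667; 2: 0.0893962.
Posterior ∝ prior × likelihood. Numerator for 1: 0.5·0.166667 = 0.0833333.
Normalizing constant: 0.5·0.166667 + 0.5·0.0893962 = 0.128031.
P(1 | observation) = 0.0833333 / 0.128031 = 0.650882.

0.651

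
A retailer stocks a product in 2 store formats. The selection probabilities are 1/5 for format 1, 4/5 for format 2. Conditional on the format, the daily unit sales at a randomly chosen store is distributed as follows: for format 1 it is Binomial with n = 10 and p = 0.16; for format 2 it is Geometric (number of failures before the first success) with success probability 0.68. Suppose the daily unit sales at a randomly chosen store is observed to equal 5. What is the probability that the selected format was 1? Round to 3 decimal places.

0.548

Likelihoods P(X=5 | ·): 1: 0.0110509; 2: 0.0022817.
Posterior ∝ prior × likelihood. Numerator for 1: 0.2·0.0110509 = 0.00221018.
Normalizing constant: 0.2·0.0110509 + 0.8·0.0022817 = 0.00403554.
P(1 | observation) = 0.00221018 / 0.00403554 = 0.547678.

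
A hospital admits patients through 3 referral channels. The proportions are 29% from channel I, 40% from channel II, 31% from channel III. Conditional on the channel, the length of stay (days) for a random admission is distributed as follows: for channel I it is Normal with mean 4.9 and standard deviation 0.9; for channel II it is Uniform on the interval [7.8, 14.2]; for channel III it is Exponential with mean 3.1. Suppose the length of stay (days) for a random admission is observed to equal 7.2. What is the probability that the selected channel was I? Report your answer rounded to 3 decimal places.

0.334

Likelihoods f(7.2 | ·): I: 0.0169242; II: 0; III: 0.0316195.
Posterior ∝ prior × likelihood. Numerator for I: 0.29·0.0169242 = 0.00490802.
Normalizing constant: 0.29·0.0169242 + 0.4·0 + 0.31·0.0316195 = 0.0147101.
P(I | observation) = 0.00490802 / 0.0147101 = 0.333651.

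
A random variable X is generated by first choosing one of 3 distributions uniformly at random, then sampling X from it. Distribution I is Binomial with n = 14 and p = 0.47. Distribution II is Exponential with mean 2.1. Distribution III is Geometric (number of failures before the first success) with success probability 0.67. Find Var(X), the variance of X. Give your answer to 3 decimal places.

Per component, I: μ=6.58, E[X²]=46.7838; II: μ=2.1, E[X²]=8.82; III: μ=0.492537, E[X²]=0.977723.
E[X] = 0.333333·6.58 + 0.333333·2.1 + 0.333333·0.492537 = 3.05751.
E[X²] = 0.333333·46.7838 + 0.333333·8.82 + 0.333333·0.977723 = 18.8605.
Var(X) = E[X²] − (E[X])² = 18.8605 − 9.34838 = 9.51213.

9.512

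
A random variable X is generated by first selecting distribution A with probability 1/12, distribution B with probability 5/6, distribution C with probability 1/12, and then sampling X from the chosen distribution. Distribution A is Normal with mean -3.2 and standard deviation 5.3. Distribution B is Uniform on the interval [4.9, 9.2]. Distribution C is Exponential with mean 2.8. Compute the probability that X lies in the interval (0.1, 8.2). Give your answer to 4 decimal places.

Conditional on each component, P(0.1 < X < 8.2): A: 0.25102; B: 0.767442; C: 0.911443.
By total probability, P(0.1 < X < 8.2) = 0.0833333·0.25102 + 0.833333·0.767442 + 0.0833333·0.911443 = 0.736407.

0.7364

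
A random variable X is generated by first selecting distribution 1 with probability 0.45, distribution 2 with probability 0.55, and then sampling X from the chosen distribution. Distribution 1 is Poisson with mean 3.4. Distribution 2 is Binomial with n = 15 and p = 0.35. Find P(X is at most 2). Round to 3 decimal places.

0.187

Conditional on each component, P(X ≤ 2): 1: 0.33974; 2: 0.0617341.
By total probability, P(X ≤ 2) = 0.45·0.33974 + 0.55·0.0617341 = 0.186837.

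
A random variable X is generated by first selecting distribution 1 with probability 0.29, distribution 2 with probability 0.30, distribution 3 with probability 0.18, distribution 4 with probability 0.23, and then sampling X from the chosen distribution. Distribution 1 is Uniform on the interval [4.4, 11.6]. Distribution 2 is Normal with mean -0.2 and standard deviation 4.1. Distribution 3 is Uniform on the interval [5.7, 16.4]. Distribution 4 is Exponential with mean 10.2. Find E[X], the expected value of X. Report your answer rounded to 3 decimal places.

Component means — 1: 8; 2: -0.2; 3: 11.05; 4: 10.2.
E[X] = 0.29·8 + 0.3·-0.2 + 0.18·11.05 + 0.23·10.2 = 6.595.

6.595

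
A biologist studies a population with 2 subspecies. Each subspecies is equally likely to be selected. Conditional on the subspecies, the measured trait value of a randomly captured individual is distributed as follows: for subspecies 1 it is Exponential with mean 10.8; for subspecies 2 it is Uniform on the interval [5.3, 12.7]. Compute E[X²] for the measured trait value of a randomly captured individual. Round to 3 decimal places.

For each component E[X²] = Var + (mean)², giving 1: 233.28; 2: 85.5633.
Overall E[X²] = 0.5·233.28 + 0.5·85.5633 = 159.422.

159.422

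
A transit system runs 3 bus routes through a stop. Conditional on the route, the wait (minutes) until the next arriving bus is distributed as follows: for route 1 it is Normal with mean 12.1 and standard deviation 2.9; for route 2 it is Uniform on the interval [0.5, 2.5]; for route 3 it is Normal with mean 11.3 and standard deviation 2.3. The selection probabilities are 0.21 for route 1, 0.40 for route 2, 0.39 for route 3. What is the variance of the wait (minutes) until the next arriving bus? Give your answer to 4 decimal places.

28.4354

Per component, 1: μ=12.1, E[X²]=154.82; 2: μ=1.5, E[X²]=2.58333; 3: μ=11.3, E[X²]=132.98.
E[X] = 0.21·12.1 + 0.4·1.5 + 0.39·11.3 = 7.548.
E[X²] = 0.21·154.82 + 0.4·2.58333 + 0.39·132.98 = 85.4077.
Var(X) = E[X²] − (E[X])² = 85.4077 − 56.9723 = 28.4354.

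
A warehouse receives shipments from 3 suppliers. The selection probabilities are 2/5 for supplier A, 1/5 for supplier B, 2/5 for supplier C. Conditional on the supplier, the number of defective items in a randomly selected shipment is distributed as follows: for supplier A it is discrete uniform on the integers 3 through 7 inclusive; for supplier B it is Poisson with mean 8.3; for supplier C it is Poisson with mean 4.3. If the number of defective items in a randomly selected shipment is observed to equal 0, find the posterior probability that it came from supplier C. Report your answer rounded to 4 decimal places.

0.9909

Likelihoods P(X=0 | ·): A: 0; B: 0.000248517; C: 0.0135686.
Posterior ∝ prior × likelihood. Numerator for C: 0.4·0.0135686 = 0.00542742.
Normalizing constant: 0.4·0 + 0.2·0.000248517 + 0.4·0.0135686 = 0.00547713.
P(C | observation) = 0.00542742 / 0.00547713 = 0.990925.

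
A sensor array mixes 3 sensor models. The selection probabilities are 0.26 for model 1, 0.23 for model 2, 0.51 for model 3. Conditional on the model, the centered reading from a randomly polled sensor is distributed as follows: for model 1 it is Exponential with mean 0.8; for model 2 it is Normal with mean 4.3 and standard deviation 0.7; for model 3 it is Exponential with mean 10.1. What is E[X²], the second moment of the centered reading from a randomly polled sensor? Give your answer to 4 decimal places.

108.7484

For each component E[X²] = Var + (mean)², giving 1: 1.28; 2: 18.98; 3: 204.02.
Overall E[X²] = 0.26·1.28 + 0.23·18.98 + 0.51·204.02 = 108.748.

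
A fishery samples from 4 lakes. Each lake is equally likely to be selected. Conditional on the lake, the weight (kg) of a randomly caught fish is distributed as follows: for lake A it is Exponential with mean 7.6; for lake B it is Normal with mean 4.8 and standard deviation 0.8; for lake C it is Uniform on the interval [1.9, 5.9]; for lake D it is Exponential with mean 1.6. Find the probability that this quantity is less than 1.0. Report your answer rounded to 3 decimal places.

Conditional on each lake, P(X < 1.0): A: 0.12329; B: 1.01708e-06; C: 0; D: 0.464739.
By total probability, P(X < 1.0) = 0.25·0.12329 + 0.25·1.01708e-06 + 0.25·0 + 0.25·0.464739 = 0.147007.

0.147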